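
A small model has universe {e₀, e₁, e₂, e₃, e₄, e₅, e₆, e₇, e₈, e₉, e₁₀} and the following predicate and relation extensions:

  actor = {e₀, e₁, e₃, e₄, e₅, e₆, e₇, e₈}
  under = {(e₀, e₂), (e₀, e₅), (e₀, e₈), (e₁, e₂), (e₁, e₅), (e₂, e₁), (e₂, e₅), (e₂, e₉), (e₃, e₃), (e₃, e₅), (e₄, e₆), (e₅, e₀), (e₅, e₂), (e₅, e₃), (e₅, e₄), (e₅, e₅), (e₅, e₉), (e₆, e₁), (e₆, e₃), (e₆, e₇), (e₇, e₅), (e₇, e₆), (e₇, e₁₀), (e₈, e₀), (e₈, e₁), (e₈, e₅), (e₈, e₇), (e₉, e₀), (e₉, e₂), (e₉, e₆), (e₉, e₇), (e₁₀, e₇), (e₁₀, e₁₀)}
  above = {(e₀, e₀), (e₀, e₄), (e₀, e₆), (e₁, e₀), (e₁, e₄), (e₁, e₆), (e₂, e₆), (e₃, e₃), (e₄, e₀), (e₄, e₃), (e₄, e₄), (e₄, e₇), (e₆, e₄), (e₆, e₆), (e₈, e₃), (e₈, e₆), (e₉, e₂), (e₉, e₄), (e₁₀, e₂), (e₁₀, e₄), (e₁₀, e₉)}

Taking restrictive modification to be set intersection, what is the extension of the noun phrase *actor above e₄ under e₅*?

{e₀, e₁}

⟦above e₄⟧ = {x : ⟨x, e₄⟩ ∈ ⟦above⟧} = {e₀, e₁, e₄, e₆, e₉, e₁₀}
⟦under e₅⟧ = {x : ⟨x, e₅⟩ ∈ ⟦under⟧} = {e₀, e₁, e₂, e₃, e₅, e₇, e₈}
⟦actor⟧ = {e₀, e₁, e₃, e₄, e₅, e₆, e₇, e₈}
… ∩ ⟦above e₄⟧ = {e₀, e₁, e₃, e₄, e₅, e₆, e₇, e₈} ∩ {e₀, e₁, e₄, e₆, e₉, e₁₀} = {e₀, e₁, e₄, e₆}
… ∩ ⟦under e₅⟧ = {e₀, e₁, e₄, e₆} ∩ {e₀, e₁, e₂, e₃, e₅, e₇, e₈} = {e₀, e₁}
So ⟦actor above e₄ under e₅⟧ = {e₀, e₁}.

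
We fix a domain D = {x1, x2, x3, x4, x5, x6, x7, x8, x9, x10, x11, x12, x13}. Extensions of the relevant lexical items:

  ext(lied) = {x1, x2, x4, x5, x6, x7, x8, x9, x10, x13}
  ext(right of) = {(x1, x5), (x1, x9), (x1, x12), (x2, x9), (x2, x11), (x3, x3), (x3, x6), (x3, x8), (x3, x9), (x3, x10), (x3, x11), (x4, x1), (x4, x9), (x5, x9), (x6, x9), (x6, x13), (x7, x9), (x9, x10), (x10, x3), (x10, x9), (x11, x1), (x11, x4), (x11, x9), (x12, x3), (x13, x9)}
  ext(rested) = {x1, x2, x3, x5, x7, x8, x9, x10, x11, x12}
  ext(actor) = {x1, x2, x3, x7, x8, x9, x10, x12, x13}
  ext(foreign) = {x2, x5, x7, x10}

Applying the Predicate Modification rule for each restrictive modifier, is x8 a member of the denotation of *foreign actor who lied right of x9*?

⟦who lied⟧ = ⟦lied⟧ = {x1, x2, x4, x5, x6, x7, x8, x9, x10, x13}
⟦right of x9⟧ = {x : ⟨x, x9⟩ ∈ ⟦right of⟧} = {x1, x2, x3, x4, x5, x6, x7, x10, x11, x13}
⟦actor⟧ = {x1, x2, x3, x7, x8, x9, x10, x12, x13}
… ∩ ⟦who lied⟧ = {x1, x2, x3, x7, x8, x9, x10, x12, x13} ∩ {x1, x2, x4, x5, x6, x7, x8, x9, x10, x13} = {x1, x2, x7, x8, x9, x10, x13}
… ∩ ⟦right of x9⟧ = {x1, x2, x7, x8, x9, x10, x13} ∩ {x1, x2, x3, x4, x5, x6, x7, x10, x11, x13} = {x1, x2, x7, x10, x13}
… ∩ ⟦foreign⟧ = {x1, x2, x7, x10, x13} ∩ {x2, x5, x7, x10} = {x2, x7, x10}
⟦foreign actor who lied right of x9⟧ = {x2, x7, x10}; x8 ∉ this set.

no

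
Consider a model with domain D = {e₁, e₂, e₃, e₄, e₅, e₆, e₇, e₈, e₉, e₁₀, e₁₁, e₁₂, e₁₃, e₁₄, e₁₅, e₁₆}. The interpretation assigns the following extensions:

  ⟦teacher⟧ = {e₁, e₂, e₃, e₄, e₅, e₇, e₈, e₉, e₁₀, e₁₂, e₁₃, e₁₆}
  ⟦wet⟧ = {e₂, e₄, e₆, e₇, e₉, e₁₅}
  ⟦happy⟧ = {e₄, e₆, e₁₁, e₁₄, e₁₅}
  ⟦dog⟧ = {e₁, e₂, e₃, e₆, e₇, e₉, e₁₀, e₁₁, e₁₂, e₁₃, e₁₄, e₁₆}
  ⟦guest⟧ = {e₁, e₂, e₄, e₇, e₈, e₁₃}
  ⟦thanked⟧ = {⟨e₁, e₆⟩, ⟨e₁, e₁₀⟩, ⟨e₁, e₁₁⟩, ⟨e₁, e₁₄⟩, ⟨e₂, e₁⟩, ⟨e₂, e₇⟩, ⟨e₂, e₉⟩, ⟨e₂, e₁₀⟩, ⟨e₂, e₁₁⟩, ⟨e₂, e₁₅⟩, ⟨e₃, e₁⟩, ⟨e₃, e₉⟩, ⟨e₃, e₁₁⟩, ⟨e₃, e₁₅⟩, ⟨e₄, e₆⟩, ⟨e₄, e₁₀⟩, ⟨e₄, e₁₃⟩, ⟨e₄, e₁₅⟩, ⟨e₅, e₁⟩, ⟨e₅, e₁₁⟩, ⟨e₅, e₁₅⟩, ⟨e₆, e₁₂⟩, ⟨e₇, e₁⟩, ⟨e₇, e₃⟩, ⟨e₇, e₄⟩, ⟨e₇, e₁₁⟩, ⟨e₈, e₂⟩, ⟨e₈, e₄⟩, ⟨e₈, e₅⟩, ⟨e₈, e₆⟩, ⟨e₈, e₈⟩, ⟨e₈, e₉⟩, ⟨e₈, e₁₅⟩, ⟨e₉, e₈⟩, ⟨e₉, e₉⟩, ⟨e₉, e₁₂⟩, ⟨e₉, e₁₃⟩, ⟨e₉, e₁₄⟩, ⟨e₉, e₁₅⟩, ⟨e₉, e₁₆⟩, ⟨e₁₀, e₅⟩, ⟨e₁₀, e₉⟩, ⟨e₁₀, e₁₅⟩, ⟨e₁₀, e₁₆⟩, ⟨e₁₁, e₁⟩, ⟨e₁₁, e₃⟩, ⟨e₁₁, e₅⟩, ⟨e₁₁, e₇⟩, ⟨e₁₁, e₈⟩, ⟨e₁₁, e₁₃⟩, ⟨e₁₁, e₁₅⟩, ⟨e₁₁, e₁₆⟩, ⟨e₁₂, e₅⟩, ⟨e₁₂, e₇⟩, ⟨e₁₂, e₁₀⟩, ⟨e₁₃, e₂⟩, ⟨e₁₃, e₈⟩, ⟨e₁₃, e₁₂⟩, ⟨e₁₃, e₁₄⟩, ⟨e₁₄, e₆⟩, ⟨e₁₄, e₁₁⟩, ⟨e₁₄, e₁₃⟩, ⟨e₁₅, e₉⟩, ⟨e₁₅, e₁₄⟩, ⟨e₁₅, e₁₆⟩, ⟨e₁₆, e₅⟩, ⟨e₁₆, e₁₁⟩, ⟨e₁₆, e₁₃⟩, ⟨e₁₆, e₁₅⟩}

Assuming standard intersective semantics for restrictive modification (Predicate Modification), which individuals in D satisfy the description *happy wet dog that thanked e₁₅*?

{}

⟦that thanked e₁₅⟧ = {x : ⟨x, e₁₅⟩ ∈ ⟦thanked⟧} = {e₂, e₃, e₄, e₅, e₈, e₉, e₁₀, e₁₁, e₁₆}
⟦dog⟧ = {e₁, e₂, e₃, e₆, e₇, e₉, e₁₀, e₁₁, e₁₂, e₁₃, e₁₄, e₁₆}
… ∩ ⟦that thanked e₁₅⟧ = {e₁, e₂, e₃, e₆, e₇, e₉, e₁₀, e₁₁, e₁₂, e₁₃, e₁₄, e₁₆} ∩ {e₂, e₃, e₄, e₅, e₈, e₉, e₁₀, e₁₁, e₁₆} = {e₂, e₃, e₉, e₁₀, e₁₁, e₁₆}
… ∩ ⟦happy⟧ = {e₂, e₃, e₉, e₁₀, e₁₁, e₁₆} ∩ {e₄, e₆, e₁₁, e₁₄, e₁₅} = {e₁₁}
… ∩ ⟦wet⟧ = {e₁₁} ∩ {e₂, e₄, e₆, e₇, e₉, e₁₅} = ∅
So ⟦happy wet dog that thanked e₁₅⟧ = {}.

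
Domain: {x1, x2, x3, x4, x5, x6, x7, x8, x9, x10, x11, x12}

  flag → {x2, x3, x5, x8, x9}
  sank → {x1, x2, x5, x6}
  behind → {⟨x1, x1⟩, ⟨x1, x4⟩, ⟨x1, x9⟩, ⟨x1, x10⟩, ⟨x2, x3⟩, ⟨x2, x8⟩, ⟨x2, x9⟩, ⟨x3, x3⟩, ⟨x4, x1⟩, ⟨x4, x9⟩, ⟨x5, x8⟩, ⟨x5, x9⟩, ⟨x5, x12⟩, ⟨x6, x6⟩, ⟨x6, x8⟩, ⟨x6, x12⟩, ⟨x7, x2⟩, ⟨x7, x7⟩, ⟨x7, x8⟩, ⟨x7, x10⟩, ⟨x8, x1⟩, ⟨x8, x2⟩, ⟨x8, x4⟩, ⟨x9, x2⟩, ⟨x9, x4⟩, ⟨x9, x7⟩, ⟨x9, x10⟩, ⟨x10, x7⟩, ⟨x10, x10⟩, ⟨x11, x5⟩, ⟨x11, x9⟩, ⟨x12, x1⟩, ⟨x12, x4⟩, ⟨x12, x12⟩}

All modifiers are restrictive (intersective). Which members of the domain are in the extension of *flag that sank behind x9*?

{x2, x5}

⟦that sank⟧ = ⟦sank⟧ = {x1, x2, x5, x6}
⟦behind x9⟧ = {x : ⟨x, x9⟩ ∈ ⟦behind⟧} = {x1, x2, x4, x5, x11}
⟦flag⟧ = {x2, x3, x5, x8, x9}
… ∩ ⟦that sank⟧ = {x2, x3, x5, x8, x9} ∩ {x1, x2, x5, x6} = {x2, x5}
… ∩ ⟦behind x9⟧ = {x2, x5} ∩ {x1, x2, x4, x5, x11} = {x2, x5}
So ⟦flag that sank behind x9⟧ = {x2, x5}.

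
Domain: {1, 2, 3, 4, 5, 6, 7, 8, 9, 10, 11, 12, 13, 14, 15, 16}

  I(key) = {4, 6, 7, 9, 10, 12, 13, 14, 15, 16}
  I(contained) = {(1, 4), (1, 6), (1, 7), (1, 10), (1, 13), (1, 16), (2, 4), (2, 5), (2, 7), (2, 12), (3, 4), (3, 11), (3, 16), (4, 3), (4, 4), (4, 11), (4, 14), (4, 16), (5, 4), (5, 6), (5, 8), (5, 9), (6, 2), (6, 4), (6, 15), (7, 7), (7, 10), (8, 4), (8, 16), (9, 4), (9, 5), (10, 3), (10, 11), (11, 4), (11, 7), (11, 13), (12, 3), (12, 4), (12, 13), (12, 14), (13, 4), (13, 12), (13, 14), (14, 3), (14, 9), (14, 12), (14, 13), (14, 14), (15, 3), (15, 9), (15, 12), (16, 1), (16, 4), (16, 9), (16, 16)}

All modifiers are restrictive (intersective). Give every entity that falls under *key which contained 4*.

{4, 6, 9, 12, 13, 16}

⟦which contained 4⟧ = {x : ⟨x, 4⟩ ∈ ⟦contained⟧} = {1, 2, 3, 4, 5, 6, 8, 9, 11, 12, 13, 16}
⟦key⟧ = {4, 6, 7, 9, 10, 12, 13, 14, 15, 16}
… ∩ ⟦which contained 4⟧ = {4, 6, 7, 9, 10, 12, 13, 14, 15, 16} ∩ {1, 2, 3, 4, 5, 6, 8, 9, 11, 12, 13, 16} = {4, 6, 9, 12, 13, 16}
So ⟦key which contained 4⟧ = {4, 6, 9, 12, 13, 16}.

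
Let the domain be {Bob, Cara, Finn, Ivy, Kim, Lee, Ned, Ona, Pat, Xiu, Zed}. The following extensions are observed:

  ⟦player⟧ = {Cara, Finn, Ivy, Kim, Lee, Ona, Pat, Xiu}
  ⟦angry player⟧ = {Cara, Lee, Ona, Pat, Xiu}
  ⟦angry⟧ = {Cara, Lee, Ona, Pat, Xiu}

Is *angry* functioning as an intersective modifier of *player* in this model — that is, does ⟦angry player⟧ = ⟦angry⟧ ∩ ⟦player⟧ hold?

⟦angry⟧ ∩ ⟦player⟧ = {Cara, Lee, Ona, Pat, Xiu} ∩ {Cara, Finn, Ivy, Kim, Lee, Ona, Pat, Xiu} = {Cara, Lee, Ona, Pat, Xiu}
Observed ⟦angry player⟧ = {Cara, Lee, Ona, Pat, Xiu}.
These coincide, so the modifier is intersective here.

yes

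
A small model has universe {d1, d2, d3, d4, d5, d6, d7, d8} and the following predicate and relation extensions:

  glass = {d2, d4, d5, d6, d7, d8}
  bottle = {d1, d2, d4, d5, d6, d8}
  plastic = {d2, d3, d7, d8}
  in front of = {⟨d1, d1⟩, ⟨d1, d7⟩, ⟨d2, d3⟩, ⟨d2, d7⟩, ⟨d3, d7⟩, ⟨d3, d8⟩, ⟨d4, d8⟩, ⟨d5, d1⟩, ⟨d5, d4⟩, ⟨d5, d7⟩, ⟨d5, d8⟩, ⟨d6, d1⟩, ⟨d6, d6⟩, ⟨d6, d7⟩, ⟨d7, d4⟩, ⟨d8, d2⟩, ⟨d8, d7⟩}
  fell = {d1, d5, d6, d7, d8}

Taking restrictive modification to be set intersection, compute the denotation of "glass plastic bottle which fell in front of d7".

⟦which fell⟧ = ⟦fell⟧ = {d1, d5, d6, d7, d8}
⟦in front of d7⟧ = {x : ⟨x, d7⟩ ∈ ⟦in front of⟧} = {d1, d2, d3, d5, d6, d8}
⟦bottle⟧ = {d1, d2, d4, d5, d6, d8}
… ∩ ⟦which fell⟧ = {d1, d2, d4, d5, d6, d8} ∩ {d1, d5, d6, d7, d8} = {d1, d5, d6, d8}
… ∩ ⟦in front of d7⟧ = {d1, d5, d6, d8} ∩ {d1, d2, d3, d5, d6, d8} = {d1, d5, d6, d8}
… ∩ ⟦glass⟧ = {d1, d5, d6, d8} ∩ {d2, d4, d5, d6, d7, d8} = {d5, d6, d8}
… ∩ ⟦plastic⟧ = {d5, d6, d8} ∩ {d2, d3, d7, d8} = {d8}
So ⟦glass plastic bottle which fell in front of d7⟧ = {d8}.

{d8}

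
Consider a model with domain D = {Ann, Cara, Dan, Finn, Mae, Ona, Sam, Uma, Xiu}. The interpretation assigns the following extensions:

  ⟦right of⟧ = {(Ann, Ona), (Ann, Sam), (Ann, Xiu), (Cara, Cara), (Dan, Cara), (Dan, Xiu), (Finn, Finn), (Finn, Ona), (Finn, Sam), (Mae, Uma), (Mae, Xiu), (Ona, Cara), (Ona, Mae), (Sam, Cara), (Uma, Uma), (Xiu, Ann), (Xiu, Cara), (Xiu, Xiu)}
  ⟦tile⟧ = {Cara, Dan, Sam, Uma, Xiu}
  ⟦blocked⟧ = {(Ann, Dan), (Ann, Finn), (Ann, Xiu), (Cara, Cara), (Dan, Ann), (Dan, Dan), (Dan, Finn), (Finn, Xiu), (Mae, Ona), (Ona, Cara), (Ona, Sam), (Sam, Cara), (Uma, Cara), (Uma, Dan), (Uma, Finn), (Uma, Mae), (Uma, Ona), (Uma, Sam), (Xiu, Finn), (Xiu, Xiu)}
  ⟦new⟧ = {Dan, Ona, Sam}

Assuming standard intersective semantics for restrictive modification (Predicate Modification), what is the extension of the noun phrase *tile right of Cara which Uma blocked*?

{Cara, Dan, Sam}

⟦right of Cara⟧ = {x : ⟨x, Cara⟩ ∈ ⟦right of⟧} = {Cara, Dan, Ona, Sam, Xiu}
⟦which Uma blocked⟧ = {x : ⟨Uma, x⟩ ∈ ⟦blocked⟧} = {Cara, Dan, Finn, Mae, Ona, Sam}
⟦tile⟧ = {Cara, Dan, Sam, Uma, Xiu}
… ∩ ⟦right of Cara⟧ = {Cara, Dan, Sam, Uma, Xiu} ∩ {Cara, Dan, Ona, Sam, Xiu} = {Cara, Dan, Sam, Xiu}
… ∩ ⟦which Uma blocked⟧ = {Cara, Dan, Sam, Xiu} ∩ {Cara, Dan, Finn, Mae, Ona, Sam} = {Cara, Dan, Sam}
So ⟦tile right of Cara which Uma blocked⟧ = {Cara, Dan, Sam}.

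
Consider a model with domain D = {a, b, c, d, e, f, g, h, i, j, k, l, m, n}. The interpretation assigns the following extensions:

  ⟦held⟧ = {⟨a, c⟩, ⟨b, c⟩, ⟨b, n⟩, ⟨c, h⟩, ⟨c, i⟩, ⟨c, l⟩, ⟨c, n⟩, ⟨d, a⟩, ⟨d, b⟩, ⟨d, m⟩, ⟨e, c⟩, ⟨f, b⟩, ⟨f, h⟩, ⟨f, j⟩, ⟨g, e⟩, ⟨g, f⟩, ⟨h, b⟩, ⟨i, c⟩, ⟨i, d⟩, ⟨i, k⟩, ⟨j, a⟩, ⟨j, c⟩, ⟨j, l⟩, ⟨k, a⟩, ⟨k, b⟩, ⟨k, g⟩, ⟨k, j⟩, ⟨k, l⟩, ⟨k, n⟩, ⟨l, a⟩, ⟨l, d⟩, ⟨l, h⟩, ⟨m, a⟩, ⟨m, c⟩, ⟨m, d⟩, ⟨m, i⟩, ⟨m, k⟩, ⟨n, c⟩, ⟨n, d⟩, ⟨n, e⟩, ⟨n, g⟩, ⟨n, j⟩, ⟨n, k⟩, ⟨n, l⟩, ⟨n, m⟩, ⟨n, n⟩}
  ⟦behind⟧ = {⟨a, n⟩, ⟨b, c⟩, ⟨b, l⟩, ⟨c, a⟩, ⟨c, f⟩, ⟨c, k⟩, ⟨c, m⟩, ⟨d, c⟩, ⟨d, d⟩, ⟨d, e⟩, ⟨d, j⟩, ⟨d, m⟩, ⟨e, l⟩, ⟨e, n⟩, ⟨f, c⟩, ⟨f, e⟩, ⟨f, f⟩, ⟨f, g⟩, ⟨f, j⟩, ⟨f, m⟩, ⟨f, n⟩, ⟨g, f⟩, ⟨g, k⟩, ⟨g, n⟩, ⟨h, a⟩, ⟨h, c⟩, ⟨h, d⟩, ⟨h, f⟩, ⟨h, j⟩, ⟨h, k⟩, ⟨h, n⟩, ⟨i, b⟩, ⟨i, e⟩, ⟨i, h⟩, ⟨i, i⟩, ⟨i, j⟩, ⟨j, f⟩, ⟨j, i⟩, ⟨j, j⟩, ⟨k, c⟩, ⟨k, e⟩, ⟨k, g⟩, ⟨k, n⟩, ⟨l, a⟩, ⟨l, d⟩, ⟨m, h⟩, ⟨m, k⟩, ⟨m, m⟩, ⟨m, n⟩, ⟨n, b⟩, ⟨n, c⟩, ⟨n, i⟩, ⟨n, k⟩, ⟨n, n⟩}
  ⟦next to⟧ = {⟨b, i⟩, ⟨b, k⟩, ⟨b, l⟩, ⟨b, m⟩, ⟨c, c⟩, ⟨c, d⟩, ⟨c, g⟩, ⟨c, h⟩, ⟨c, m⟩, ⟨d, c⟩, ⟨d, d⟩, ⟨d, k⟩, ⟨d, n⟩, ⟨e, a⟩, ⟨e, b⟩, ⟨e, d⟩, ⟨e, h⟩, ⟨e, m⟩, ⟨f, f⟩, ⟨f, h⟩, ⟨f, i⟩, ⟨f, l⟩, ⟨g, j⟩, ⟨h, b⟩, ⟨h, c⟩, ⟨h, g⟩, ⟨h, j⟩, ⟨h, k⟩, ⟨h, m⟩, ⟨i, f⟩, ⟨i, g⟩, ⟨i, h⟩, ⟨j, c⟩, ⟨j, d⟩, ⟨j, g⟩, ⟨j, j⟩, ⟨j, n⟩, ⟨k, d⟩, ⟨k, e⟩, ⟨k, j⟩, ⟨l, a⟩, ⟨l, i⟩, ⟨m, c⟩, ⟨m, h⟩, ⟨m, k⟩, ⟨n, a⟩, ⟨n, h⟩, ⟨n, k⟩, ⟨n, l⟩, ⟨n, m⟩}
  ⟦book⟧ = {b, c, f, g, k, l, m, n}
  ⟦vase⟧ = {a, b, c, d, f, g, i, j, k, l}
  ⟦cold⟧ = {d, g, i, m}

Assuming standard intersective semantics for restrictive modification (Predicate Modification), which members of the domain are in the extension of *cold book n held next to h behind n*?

{m}

⟦n held⟧ = {x : ⟨n, x⟩ ∈ ⟦held⟧} = {c, d, e, g, j, k, l, m, n}
⟦next to h⟧ = {x : ⟨x, h⟩ ∈ ⟦next to⟧} = {c, e, f, i, m, n}
⟦behind n⟧ = {x : ⟨x, n⟩ ∈ ⟦behind⟧} = {a, e, f, g, h, k, m, n}
⟦book⟧ = {b, c, f, g, k, l, m, n}
… ∩ ⟦n held⟧ = {b, c, f, g, k, l, m, n} ∩ {c, d, e, g, j, k, l, m, n} = {c, g, k, l, m, n}
… ∩ ⟦next to h⟧ = {c, g, k, l, m, n} ∩ {c, e, f, i, m, n} = {c, m, n}
… ∩ ⟦behind n⟧ = {c, m, n} ∩ {a, e, f, g, h, k, m, n} = {m, n}
… ∩ ⟦cold⟧ = {m, n} ∩ {d, g, i, m} = {m}
So ⟦cold book n held next to h behind n⟧ = {m}.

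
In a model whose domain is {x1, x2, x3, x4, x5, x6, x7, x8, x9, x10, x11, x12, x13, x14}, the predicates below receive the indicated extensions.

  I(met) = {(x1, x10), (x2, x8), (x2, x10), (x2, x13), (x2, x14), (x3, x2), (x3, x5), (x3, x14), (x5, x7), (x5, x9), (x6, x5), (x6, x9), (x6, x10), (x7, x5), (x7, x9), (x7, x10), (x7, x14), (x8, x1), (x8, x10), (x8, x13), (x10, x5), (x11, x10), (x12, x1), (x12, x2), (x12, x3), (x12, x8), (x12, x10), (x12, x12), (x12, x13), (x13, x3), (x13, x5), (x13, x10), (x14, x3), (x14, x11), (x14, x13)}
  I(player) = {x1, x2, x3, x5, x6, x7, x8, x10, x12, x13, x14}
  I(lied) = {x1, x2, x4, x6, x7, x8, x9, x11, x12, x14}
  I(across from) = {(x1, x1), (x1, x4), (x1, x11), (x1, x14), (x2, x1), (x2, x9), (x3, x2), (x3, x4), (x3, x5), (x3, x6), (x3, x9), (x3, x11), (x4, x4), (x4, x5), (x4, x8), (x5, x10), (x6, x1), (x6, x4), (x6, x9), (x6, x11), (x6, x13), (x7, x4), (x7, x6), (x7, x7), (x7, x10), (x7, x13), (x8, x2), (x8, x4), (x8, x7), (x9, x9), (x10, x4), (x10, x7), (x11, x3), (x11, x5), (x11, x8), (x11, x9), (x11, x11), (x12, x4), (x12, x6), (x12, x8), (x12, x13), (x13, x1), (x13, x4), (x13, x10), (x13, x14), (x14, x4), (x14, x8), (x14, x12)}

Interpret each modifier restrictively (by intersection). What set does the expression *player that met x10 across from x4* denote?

{x1, x6, x7, x8, x12, x13}

⟦that met x10⟧ = {x : ⟨x, x10⟩ ∈ ⟦met⟧} = {x1, x2, x6, x7, x8, x11, x12, x13}
⟦across from x4⟧ = {x : ⟨x, x4⟩ ∈ ⟦across from⟧} = {x1, x3, x4, x6, x7, x8, x10, x12, x13, x14}
⟦player⟧ = {x1, x2, x3, x5, x6, x7, x8, x10, x12, x13, x14}
… ∩ ⟦that met x10⟧ = {x1, x2, x3, x5, x6, x7, x8, x10, x12, x13, x14} ∩ {x1, x2, x6, x7, x8, x11, x12, x13} = {x1, x2, x6, x7, x8, x12, x13}
… ∩ ⟦across from x4⟧ = {x1, x2, x6, x7, x8, x12, x13} ∩ {x1, x3, x4, x6, x7, x8, x10, x12, x13, x14} = {x1, x6, x7, x8, x12, x13}
So ⟦player that met x10 across from x4⟧ = {x1, x6, x7, x8, x12, x13}.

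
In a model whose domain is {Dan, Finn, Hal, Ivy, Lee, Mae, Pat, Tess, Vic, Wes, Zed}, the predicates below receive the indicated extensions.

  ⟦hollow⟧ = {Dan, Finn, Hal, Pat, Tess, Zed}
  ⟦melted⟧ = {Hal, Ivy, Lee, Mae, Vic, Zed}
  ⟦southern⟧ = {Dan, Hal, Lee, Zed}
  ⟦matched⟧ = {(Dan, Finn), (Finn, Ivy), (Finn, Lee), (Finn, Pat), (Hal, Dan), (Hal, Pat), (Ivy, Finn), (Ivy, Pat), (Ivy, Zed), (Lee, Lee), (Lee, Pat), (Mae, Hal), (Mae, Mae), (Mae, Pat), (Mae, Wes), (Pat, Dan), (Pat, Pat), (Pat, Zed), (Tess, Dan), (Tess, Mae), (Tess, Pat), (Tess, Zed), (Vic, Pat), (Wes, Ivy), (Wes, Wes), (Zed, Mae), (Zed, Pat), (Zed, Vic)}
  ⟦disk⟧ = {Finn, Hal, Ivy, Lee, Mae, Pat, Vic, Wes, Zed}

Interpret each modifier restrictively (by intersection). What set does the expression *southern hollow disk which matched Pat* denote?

⟦which matched Pat⟧ = {x : ⟨x, Pat⟩ ∈ ⟦matched⟧} = {Finn, Hal, Ivy, Lee, Mae, Pat, Tess, Vic, Zed}
⟦disk⟧ = {Finn, Hal, Ivy, Lee, Mae, Pat, Vic, Wes, Zed}
… ∩ ⟦which matched Pat⟧ = {Finn, Hal, Ivy, Lee, Mae, Pat, Vic, Wes, Zed} ∩ {Finn, Hal, Ivy, Lee, Mae, Pat, Tess, Vic, Zed} = {Finn, Hal, Ivy, Lee, Mae, Pat, Vic, Zed}
… ∩ ⟦southern⟧ = {Finn, Hal, Ivy, Lee, Mae, Pat, Vic, Zed} ∩ {Dan, Hal, Lee, Zed} = {Hal, Lee, Zed}
… ∩ ⟦hollow⟧ = {Hal, Lee, Zed} ∩ {Dan, Finn, Hal, Pat, Tess, Zed} = {Hal, Zed}
So ⟦southern hollow disk which matched Pat⟧ = {Hal, Zed}.

{Hal, Zed}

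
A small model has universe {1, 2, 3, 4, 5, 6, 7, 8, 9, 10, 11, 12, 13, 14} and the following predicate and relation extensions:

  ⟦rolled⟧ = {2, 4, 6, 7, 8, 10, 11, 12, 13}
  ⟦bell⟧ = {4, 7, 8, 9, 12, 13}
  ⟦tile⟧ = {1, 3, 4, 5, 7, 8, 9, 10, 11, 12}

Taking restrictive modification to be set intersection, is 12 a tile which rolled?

⟦which rolled⟧ = ⟦rolled⟧ = {2, 4, 6, 7, 8, 10, 11, 12, 13}
⟦tile⟧ = {1, 3, 4, 5, 7, 8, 9, 10, 11, 12}
… ∩ ⟦which rolled⟧ = {1, 3, 4, 5, 7, 8, 9, 10, 11, 12} ∩ {2, 4, 6, 7, 8, 10, 11, 12, 13} = {4, 7, 8, 10, 11, 12}
⟦tile which rolled⟧ = {4, 7, 8, 10, 11, 12}; 12 ∈ this set.

yes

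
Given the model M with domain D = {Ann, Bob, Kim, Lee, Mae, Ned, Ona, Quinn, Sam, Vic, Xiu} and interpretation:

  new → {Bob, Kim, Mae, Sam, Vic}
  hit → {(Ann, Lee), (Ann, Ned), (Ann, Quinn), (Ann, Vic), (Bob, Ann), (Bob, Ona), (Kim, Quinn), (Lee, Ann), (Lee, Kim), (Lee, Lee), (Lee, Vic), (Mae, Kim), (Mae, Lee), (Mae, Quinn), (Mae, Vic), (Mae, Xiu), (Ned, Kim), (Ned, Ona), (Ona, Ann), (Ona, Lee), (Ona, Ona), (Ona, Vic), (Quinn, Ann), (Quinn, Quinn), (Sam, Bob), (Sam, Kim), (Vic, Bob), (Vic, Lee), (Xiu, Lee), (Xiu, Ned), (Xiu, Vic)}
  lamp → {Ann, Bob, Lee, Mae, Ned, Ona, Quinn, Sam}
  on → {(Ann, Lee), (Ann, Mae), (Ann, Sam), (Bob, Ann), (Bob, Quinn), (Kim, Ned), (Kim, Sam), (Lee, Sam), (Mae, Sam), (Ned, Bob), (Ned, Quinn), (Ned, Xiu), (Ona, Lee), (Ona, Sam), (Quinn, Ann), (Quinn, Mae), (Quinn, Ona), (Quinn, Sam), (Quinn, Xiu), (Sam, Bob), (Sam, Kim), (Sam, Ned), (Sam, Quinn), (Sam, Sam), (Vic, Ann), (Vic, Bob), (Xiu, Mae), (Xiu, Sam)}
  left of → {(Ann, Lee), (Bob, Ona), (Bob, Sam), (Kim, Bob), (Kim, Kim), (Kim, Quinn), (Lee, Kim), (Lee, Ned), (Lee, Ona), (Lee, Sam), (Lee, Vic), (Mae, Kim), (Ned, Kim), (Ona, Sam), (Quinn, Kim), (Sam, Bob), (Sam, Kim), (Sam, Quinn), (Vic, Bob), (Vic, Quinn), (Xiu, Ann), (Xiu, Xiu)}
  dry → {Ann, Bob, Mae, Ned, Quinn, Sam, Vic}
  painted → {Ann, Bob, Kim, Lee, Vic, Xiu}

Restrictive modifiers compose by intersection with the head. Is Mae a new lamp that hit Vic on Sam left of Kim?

yes

⟦that hit Vic⟧ = {x : ⟨x, Vic⟩ ∈ ⟦hit⟧} = {Ann, Lee, Mae, Ona, Xiu}
⟦on Sam⟧ = {x : ⟨x, Sam⟩ ∈ ⟦on⟧} = {Ann, Kim, Lee, Mae, Ona, Quinn, Sam, Xiu}
⟦left of Kim⟧ = {x : ⟨x, Kim⟩ ∈ ⟦left of⟧} = {Kim, Lee, Mae, Ned, Quinn, Sam}
⟦lamp⟧ = {Ann, Bob, Lee, Mae, Ned, Ona, Quinn, Sam}
… ∩ ⟦that hit Vic⟧ = {Ann, Bob, Lee, Mae, Ned, Ona, Quinn, Sam} ∩ {Ann, Lee, Mae, Ona, Xiu} = {Ann, Lee, Mae, Ona}
… ∩ ⟦on Sam⟧ = {Ann, Lee, Mae, Ona} ∩ {Ann, Kim, Lee, Mae, Ona, Quinn, Sam, Xiu} = {Ann, Lee, Mae, Ona}
… ∩ ⟦left of Kim⟧ = {Ann, Lee, Mae, Ona} ∩ {Kim, Lee, Mae, Ned, Quinn, Sam} = {Lee, Mae}
… ∩ ⟦new⟧ = {Lee, Mae} ∩ {Bob, Kim, Mae, Sam, Vic} = {Mae}
⟦new lamp that hit Vic on Sam left of Kim⟧ = {Mae}; Mae ∈ this set.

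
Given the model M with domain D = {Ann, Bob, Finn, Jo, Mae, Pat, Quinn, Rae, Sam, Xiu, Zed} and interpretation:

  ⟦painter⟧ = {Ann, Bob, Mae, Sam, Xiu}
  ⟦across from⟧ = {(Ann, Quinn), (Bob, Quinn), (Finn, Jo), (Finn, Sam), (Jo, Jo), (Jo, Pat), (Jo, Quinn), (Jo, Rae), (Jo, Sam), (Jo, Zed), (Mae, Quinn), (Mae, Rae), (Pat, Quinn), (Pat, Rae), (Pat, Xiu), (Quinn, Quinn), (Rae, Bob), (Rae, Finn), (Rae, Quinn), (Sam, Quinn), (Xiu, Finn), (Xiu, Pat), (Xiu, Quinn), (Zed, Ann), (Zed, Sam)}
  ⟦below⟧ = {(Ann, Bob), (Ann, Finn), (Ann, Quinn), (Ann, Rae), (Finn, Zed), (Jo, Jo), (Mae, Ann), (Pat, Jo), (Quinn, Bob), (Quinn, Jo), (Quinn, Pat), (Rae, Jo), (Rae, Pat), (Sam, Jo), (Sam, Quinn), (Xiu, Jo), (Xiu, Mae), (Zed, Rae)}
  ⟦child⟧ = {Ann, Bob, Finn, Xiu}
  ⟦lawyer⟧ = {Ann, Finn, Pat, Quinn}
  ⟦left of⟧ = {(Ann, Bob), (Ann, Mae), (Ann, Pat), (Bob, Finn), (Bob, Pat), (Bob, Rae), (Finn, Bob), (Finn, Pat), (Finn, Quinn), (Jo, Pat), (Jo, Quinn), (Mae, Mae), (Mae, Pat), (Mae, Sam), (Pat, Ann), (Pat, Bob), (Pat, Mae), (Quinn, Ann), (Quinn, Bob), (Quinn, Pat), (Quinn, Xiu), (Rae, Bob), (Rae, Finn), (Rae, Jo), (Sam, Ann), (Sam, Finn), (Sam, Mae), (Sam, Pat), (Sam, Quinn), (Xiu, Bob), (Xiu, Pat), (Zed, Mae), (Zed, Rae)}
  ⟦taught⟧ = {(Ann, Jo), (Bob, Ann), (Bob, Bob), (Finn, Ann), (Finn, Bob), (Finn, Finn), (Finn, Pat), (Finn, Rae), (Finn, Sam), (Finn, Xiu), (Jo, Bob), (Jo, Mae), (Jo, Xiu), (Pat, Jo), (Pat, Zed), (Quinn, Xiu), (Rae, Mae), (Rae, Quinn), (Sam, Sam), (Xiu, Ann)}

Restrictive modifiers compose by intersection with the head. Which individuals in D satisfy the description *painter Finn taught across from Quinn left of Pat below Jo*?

{Sam, Xiu}

⟦Finn taught⟧ = {x : ⟨Finn, x⟩ ∈ ⟦taught⟧} = {Ann, Bob, Finn, Pat, Rae, Sam, Xiu}
⟦across from Quinn⟧ = {x : ⟨x, Quinn⟩ ∈ ⟦across from⟧} = {Ann, Bob, Jo, Mae, Pat, Quinn, Rae, Sam, Xiu}
⟦left of Pat⟧ = {x : ⟨x, Pat⟩ ∈ ⟦left of⟧} = {Ann, Bob, Finn, Jo, Mae, Quinn, Sam, Xiu}
⟦below Jo⟧ = {x : ⟨x, Jo⟩ ∈ ⟦below⟧} = {Jo, Pat, Quinn, Rae, Sam, Xiu}
⟦painter⟧ = {Ann, Bob, Mae, Sam, Xiu}
… ∩ ⟦Finn taught⟧ = {Ann, Bob, Mae, Sam, Xiu} ∩ {Ann, Bob, Finn, Pat, Rae, Sam, Xiu} = {Ann, Bob, Sam, Xiu}
… ∩ ⟦across from Quinn⟧ = {Ann, Bob, Sam, Xiu} ∩ {Ann, Bob, Jo, Mae, Pat, Quinn, Rae, Sam, Xiu} = {Ann, Bob, Sam, Xiu}
… ∩ ⟦left of Pat⟧ = {Ann, Bob, Sam, Xiu} ∩ {Ann, Bob, Finn, Jo, Mae, Quinn, Sam, Xiu} = {Ann, Bob, Sam, Xiu}
… ∩ ⟦below Jo⟧ = {Ann, Bob, Sam, Xiu} ∩ {Jo, Pat, Quinn, Rae, Sam, Xiu} = {Sam, Xiu}
So ⟦painter Finn taught across from Quinn left of Pat below Jo⟧ = {Sam, Xiu}.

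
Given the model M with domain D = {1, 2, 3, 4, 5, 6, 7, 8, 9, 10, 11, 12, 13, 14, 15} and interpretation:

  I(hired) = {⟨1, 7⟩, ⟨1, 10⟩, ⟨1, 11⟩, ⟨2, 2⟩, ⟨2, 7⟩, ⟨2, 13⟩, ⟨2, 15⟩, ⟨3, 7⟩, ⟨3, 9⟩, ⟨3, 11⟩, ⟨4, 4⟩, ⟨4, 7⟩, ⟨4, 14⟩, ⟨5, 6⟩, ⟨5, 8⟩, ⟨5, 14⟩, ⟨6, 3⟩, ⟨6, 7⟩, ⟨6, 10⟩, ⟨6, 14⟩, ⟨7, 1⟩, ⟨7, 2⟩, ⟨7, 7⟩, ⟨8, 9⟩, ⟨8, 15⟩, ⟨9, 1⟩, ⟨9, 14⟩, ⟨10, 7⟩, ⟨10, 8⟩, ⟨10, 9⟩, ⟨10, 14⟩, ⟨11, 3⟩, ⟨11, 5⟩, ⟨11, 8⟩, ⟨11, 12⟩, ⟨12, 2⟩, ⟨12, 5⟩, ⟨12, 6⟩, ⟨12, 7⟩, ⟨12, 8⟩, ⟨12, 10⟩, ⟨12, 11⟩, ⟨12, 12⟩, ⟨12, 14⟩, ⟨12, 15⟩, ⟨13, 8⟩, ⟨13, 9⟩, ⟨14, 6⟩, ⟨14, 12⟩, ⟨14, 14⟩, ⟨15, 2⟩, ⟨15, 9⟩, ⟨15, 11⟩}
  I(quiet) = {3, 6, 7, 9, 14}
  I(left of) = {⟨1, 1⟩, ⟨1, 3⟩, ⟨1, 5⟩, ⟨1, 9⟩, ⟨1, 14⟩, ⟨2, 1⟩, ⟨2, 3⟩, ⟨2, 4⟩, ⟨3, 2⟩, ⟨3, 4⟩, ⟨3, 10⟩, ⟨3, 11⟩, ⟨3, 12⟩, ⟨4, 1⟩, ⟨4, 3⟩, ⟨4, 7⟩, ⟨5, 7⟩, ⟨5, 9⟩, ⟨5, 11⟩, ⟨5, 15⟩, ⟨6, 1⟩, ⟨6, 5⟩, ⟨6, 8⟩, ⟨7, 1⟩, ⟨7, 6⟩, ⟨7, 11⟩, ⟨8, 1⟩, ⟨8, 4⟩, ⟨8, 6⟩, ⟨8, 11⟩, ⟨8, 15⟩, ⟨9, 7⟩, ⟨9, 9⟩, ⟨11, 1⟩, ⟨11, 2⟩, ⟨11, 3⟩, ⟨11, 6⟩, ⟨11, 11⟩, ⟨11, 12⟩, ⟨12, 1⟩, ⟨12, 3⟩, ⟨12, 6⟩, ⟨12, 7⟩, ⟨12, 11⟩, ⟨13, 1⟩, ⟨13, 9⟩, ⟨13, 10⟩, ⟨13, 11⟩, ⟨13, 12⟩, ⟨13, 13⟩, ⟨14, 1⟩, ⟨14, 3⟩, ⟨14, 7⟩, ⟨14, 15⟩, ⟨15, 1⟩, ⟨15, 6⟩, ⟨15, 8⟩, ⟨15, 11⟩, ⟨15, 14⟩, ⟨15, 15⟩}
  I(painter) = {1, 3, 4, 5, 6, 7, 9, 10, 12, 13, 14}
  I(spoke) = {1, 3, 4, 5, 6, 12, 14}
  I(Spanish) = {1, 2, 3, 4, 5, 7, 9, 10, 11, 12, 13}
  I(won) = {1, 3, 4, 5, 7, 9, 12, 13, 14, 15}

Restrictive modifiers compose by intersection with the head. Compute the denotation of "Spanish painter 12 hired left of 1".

⟦12 hired⟧ = {x : ⟨12, x⟩ ∈ ⟦hired⟧} = {2, 5, 6, 7, 8, 10, 11, 12, 14, 15}
⟦left of 1⟧ = {x : ⟨x, 1⟩ ∈ ⟦left of⟧} = {1, 2, 4, 6, 7, 8, 11, 12, 13, 14, 15}
⟦painter⟧ = {1, 3, 4, 5, 6, 7, 9, 10, 12, 13, 14}
… ∩ ⟦12 hired⟧ = {1, 3, 4, 5, 6, 7, 9, 10, 12, 13, 14} ∩ {2, 5, 6, 7, 8, 10, 11, 12, 14, 15} = {5, 6, 7, 10, 12, 14}
… ∩ ⟦left of 1⟧ = {5, 6, 7, 10, 12, 14} ∩ {1, 2, 4, 6, 7, 8, 11, 12, 13, 14, 15} = {6, 7, 12, 14}
… ∩ ⟦Spanish⟧ = {6, 7, 12, 14} ∩ {1, 2, 3, 4, 5, 7, 9, 10, 11, 12, 13} = {7, 12}
So ⟦Spanish painter 12 hired left of 1⟧ = {7, 12}.

{7, 12}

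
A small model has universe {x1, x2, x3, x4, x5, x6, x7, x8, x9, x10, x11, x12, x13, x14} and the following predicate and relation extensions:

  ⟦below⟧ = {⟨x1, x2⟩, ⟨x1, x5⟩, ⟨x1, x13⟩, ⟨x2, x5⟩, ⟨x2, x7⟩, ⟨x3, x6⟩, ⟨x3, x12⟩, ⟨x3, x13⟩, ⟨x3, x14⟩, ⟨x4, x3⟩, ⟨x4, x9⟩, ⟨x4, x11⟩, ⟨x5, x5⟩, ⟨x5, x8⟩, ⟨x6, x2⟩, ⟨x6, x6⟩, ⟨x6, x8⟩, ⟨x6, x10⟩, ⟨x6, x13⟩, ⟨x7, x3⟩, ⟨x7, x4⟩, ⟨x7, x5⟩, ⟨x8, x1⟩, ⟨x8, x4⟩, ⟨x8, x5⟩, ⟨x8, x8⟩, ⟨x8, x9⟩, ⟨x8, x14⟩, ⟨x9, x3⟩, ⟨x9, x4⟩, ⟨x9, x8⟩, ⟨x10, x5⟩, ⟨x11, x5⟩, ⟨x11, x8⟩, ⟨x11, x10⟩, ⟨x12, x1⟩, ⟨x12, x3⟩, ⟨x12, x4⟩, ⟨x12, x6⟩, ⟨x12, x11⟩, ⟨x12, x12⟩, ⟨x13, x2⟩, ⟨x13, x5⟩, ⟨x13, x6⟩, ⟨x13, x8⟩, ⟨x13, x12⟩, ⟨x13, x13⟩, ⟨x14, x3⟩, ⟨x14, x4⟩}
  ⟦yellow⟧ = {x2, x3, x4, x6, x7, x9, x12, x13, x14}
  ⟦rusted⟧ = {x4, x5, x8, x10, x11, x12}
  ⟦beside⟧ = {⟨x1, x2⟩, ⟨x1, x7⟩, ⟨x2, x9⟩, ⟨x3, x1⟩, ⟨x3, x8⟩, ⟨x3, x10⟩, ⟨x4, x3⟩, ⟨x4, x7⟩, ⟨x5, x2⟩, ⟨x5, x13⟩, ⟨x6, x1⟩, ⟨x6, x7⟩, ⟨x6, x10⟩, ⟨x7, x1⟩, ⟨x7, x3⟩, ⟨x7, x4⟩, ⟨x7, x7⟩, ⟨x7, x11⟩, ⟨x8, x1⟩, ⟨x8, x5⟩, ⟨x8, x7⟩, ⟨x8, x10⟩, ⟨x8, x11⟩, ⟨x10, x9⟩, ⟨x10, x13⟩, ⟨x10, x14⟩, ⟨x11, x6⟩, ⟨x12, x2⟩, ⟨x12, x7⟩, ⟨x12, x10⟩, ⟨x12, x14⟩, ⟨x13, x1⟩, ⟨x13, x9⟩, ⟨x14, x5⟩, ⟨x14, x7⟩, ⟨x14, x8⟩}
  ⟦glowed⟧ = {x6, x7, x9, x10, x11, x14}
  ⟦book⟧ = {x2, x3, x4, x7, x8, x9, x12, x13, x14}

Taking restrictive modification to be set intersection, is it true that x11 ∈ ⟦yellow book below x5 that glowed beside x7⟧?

no

⟦below x5⟧ = {x : ⟨x, x5⟩ ∈ ⟦below⟧} = {x1, x2, x5, x7, x8, x10, x11, x13}
⟦that glowed⟧ = ⟦glowed⟧ = {x6, x7, x9, x10, x11, x14}
⟦beside x7⟧ = {x : ⟨x, x7⟩ ∈ ⟦beside⟧} = {x1, x4, x6, x7, x8, x12, x14}
⟦book⟧ = {x2, x3, x4, x7, x8, x9, x12, x13, x14}
… ∩ ⟦below x5⟧ = {x2, x3, x4, x7, x8, x9, x12, x13, x14} ∩ {x1, x2, x5, x7, x8, x10, x11, x13} = {x2, x7, x8, x13}
… ∩ ⟦that glowed⟧ = {x2, x7, x8, x13} ∩ {x6, x7, x9, x10, x11, x14} = {x7}
… ∩ ⟦beside x7⟧ = {x7} ∩ {x1, x4, x6, x7, x8, x12, x14} = {x7}
… ∩ ⟦yellow⟧ = {x7} ∩ {x2, x3, x4, x6, x7, x9, x12, x13, x14} = {x7}
⟦yellow book below x5 that glowed beside x7⟧ = {x7}; x11 ∉ this set.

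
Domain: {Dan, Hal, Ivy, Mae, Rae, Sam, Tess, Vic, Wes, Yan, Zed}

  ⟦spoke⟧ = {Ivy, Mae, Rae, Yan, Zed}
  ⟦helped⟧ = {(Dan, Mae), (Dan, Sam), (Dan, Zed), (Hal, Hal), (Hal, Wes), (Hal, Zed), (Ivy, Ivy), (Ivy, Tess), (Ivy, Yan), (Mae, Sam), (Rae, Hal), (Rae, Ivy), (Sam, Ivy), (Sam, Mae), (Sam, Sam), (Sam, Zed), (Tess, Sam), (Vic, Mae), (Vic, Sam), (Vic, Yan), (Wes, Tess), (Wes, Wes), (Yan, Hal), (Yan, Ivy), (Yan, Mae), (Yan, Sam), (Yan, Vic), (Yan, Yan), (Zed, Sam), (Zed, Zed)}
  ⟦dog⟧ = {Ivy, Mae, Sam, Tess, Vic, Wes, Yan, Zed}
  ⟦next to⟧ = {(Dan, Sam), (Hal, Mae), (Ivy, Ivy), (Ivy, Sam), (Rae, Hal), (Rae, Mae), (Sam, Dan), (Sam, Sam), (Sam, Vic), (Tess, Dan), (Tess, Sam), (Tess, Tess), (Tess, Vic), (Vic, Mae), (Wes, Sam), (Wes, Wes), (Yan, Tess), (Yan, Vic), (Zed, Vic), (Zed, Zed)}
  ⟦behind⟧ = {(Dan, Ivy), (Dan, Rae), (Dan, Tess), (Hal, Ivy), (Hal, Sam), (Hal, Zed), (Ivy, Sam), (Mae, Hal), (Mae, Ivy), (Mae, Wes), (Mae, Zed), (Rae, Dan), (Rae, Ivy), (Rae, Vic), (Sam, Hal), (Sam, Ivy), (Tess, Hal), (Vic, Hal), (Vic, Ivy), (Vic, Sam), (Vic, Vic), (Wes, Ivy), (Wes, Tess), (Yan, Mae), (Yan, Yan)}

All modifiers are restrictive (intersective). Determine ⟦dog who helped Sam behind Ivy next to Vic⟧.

{Sam}

⟦who helped Sam⟧ = {x : ⟨x, Sam⟩ ∈ ⟦helped⟧} = {Dan, Mae, Sam, Tess, Vic, Yan, Zed}
⟦behind Ivy⟧ = {x : ⟨x, Ivy⟩ ∈ ⟦behind⟧} = {Dan, Hal, Mae, Rae, Sam, Vic, Wes}
⟦next to Vic⟧ = {x : ⟨x, Vic⟩ ∈ ⟦next to⟧} = {Sam, Tess, Yan, Zed}
⟦dog⟧ = {Ivy, Mae, Sam, Tess, Vic, Wes, Yan, Zed}
… ∩ ⟦who helped Sam⟧ = {Ivy, Mae, Sam, Tess, Vic, Wes, Yan, Zed} ∩ {Dan, Mae, Sam, Tess, Vic, Yan, Zed} = {Mae, Sam, Tess, Vic, Yan, Zed}
… ∩ ⟦behind Ivy⟧ = {Mae, Sam, Tess, Vic, Yan, Zed} ∩ {Dan, Hal, Mae, Rae, Sam, Vic, Wes} = {Mae, Sam, Vic}
… ∩ ⟦next to Vic⟧ = {Mae, Sam, Vic} ∩ {Sam, Tess, Yan, Zed} = {Sam}
So ⟦dog who helped Sam behind Ivy next to Vic⟧ = {Sam}.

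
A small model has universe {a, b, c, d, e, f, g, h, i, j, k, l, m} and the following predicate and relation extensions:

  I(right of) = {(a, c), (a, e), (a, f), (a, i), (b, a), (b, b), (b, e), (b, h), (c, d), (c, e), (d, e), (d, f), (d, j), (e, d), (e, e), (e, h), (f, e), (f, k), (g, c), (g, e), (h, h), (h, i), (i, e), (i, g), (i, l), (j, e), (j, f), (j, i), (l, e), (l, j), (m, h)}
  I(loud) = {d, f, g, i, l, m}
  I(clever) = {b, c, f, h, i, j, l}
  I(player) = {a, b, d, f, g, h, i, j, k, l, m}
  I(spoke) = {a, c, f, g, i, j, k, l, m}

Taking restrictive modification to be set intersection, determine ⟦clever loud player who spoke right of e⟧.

{f, i, l}

⟦who spoke⟧ = ⟦spoke⟧ = {a, c, f, g, i, j, k, l, m}
⟦right of e⟧ = {x : ⟨x, e⟩ ∈ ⟦right of⟧} = {a, b, c, d, e, f, g, i, j, l}
⟦player⟧ = {a, b, d, f, g, h, i, j, k, l, m}
… ∩ ⟦who spoke⟧ = {a, b, d, f, g, h, i, j, k, l, m} ∩ {a, c, f, g, i, j, k, l, m} = {a, f, g, i, j, k, l, m}
… ∩ ⟦right of e⟧ = {a, f, g, i, j, k, l, m} ∩ {a, b, c, d, e, f, g, i, j, l} = {a, f, g, i, j, l}
… ∩ ⟦clever⟧ = {a, f, g, i, j, l} ∩ {b, c, f, h, i, j, l} = {f, i, j, l}
… ∩ ⟦loud⟧ = {f, i, j, l} ∩ {d, f, g, i, l, m} = {f, i, l}
So ⟦clever loud player who spoke right of e⟧ = {f, i, l}.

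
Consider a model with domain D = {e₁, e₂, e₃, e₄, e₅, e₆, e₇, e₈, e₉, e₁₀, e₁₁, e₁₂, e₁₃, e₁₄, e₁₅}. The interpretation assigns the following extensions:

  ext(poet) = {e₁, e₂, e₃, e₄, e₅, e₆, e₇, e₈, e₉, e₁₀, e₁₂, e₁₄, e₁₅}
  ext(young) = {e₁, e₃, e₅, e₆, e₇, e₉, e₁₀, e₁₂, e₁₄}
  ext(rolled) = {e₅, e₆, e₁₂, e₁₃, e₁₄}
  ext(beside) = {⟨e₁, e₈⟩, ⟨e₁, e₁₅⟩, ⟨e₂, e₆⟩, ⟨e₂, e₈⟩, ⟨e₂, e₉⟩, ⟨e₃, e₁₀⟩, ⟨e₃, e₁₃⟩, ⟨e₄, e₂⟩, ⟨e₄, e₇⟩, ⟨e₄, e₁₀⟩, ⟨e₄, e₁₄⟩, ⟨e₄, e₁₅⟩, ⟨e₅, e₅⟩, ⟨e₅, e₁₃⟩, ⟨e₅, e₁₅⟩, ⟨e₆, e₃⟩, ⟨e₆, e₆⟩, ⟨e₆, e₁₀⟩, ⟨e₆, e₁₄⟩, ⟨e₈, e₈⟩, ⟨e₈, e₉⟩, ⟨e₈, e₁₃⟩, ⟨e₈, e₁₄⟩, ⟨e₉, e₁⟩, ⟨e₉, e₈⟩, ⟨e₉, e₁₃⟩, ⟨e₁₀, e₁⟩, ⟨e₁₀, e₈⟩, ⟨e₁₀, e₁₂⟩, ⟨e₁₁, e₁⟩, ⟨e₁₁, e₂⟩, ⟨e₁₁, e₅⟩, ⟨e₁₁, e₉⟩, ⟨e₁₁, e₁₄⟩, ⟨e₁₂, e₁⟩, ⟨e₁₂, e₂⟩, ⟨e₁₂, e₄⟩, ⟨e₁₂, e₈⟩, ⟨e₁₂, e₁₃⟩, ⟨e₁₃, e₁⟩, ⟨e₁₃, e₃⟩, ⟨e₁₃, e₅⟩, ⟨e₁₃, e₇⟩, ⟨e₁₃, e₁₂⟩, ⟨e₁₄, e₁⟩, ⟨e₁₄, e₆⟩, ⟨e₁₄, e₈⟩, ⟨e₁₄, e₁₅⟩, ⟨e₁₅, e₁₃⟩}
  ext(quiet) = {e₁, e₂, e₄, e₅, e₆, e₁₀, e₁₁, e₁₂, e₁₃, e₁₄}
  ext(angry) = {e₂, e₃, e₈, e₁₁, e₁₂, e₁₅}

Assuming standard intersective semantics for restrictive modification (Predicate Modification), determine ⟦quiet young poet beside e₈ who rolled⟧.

{e₁₂, e₁₄}

⟦beside e₈⟧ = {x : ⟨x, e₈⟩ ∈ ⟦beside⟧} = {e₁, e₂, e₈, e₉, e₁₀, e₁₂, e₁₄}
⟦who rolled⟧ = ⟦rolled⟧ = {e₅, e₆, e₁₂, e₁₃, e₁₄}
⟦poet⟧ = {e₁, e₂, e₃, e₄, e₅, e₆, e₇, e₈, e₉, e₁₀, e₁₂, e₁₄, e₁₅}
… ∩ ⟦beside e₈⟧ = {e₁, e₂, e₃, e₄, e₅, e₆, e₇, e₈, e₉, e₁₀, e₁₂, e₁₄, e₁₅} ∩ {e₁, e₂, e₈, e₉, e₁₀, e₁₂, e₁₄} = {e₁, e₂, e₈, e₉, e₁₀, e₁₂, e₁₄}
… ∩ ⟦who rolled⟧ = {e₁, e₂, e₈, e₉, e₁₀, e₁₂, e₁₄} ∩ {e₅, e₆, e₁₂, e₁₃, e₁₄} = {e₁₂, e₁₄}
… ∩ ⟦quiet⟧ = {e₁₂, e₁₄} ∩ {e₁, e₂, e₄, e₅, e₆, e₁₀, e₁₁, e₁₂, e₁₃, e₁₄} = {e₁₂, e₁₄}
… ∩ ⟦young⟧ = {e₁₂, e₁₄} ∩ {e₁, e₃, e₅, e₆, e₇, e₉, e₁₀, e₁₂, e₁₄} = {e₁₂, e₁₄}
So ⟦quiet young poet beside e₈ who rolled⟧ = {e₁₂, e₁₄}.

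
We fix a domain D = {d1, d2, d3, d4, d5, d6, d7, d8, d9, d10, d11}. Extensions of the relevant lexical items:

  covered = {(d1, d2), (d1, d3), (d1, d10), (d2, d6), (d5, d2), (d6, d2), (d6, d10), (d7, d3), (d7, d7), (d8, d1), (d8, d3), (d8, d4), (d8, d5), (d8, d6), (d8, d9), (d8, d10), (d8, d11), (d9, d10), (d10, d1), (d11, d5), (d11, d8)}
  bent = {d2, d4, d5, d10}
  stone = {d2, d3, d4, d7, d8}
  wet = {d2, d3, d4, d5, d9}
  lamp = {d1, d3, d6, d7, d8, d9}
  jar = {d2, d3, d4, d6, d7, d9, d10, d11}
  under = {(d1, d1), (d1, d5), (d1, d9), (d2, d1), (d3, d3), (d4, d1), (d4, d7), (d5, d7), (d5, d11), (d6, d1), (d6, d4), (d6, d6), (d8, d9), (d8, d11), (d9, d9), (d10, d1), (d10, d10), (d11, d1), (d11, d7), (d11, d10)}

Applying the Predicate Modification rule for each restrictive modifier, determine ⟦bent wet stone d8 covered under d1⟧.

{d4}

⟦d8 covered⟧ = {x : ⟨d8, x⟩ ∈ ⟦covered⟧} = {d1, d3, d4, d5, d6, d9, d10, d11}
⟦under d1⟧ = {x : ⟨x, d1⟩ ∈ ⟦under⟧} = {d1, d2, d4, d6, d10, d11}
⟦stone⟧ = {d2, d3, d4, d7, d8}
… ∩ ⟦d8 covered⟧ = {d2, d3, d4, d7, d8} ∩ {d1, d3, d4, d5, d6, d9, d10, d11} = {d3, d4}
… ∩ ⟦under d1⟧ = {d3, d4} ∩ {d1, d2, d4, d6, d10, d11} = {d4}
… ∩ ⟦bent⟧ = {d4} ∩ {d2, d4, d5, d10} = {d4}
… ∩ ⟦wet⟧ = {d4} ∩ {d2, d3, d4, d5, d9} = {d4}
So ⟦bent wet stone d8 covered under d1⟧ = {d4}.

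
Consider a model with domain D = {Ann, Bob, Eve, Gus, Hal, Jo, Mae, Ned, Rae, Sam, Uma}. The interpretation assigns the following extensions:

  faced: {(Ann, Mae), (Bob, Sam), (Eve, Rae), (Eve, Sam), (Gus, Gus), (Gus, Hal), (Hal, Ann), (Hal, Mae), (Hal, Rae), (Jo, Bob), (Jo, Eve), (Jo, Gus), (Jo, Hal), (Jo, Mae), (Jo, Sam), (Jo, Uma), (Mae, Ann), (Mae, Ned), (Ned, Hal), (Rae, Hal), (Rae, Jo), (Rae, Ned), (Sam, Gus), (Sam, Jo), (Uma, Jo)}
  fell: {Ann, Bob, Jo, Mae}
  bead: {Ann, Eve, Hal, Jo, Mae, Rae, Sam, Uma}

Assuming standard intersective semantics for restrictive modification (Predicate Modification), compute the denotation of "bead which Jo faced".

⟦which Jo faced⟧ = {x : ⟨Jo, x⟩ ∈ ⟦faced⟧} = {Bob, Eve, Gus, Hal, Mae, Sam, Uma}
⟦bead⟧ = {Ann, Eve, Hal, Jo, Mae, Rae, Sam, Uma}
… ∩ ⟦which Jo faced⟧ = {Ann, Eve, Hal, Jo, Mae, Rae, Sam, Uma} ∩ {Bob, Eve, Gus, Hal, Mae, Sam, Uma} = {Eve, Hal, Mae, Sam, Uma}
So ⟦bead which Jo faced⟧ = {Eve, Hal, Mae, Sam, Uma}.

{Eve, Hal, Mae, Sam, Uma}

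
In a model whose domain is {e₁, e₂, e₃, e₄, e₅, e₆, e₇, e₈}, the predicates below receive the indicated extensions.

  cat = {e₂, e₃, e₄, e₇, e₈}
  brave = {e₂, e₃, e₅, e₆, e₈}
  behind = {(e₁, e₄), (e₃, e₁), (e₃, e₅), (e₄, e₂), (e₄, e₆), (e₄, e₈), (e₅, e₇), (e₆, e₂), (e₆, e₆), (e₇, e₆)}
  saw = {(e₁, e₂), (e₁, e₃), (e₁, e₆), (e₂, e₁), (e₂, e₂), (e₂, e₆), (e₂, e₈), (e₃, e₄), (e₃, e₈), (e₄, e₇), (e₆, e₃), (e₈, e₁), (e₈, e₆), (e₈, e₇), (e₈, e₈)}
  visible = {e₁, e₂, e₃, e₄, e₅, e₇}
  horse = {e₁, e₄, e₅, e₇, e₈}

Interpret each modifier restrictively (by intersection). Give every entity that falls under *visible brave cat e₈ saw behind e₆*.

⟦e₈ saw⟧ = {x : ⟨e₈, x⟩ ∈ ⟦saw⟧} = {e₁, e₆, e₇, e₈}
⟦behind e₆⟧ = {x : ⟨x, e₆⟩ ∈ ⟦behind⟧} = {e₄, e₆, e₇}
⟦cat⟧ = {e₂, e₃, e₄, e₇, e₈}
… ∩ ⟦e₈ saw⟧ = {e₂, e₃, e₄, e₇, e₈} ∩ {e₁, e₆, e₇, e₈} = {e₇, e₈}
… ∩ ⟦behind e₆⟧ = {e₇, e₈} ∩ {e₄, e₆, e₇} = {e₇}
… ∩ ⟦visible⟧ = {e₇} ∩ {e₁, e₂, e₃, e₄, e₅, e₇} = {e₇}
… ∩ ⟦brave⟧ = {e₇} ∩ {e₂, e₃, e₅, e₆, e₈} = ∅
So ⟦visible brave cat e₈ saw behind e₆⟧ = { }.

{ }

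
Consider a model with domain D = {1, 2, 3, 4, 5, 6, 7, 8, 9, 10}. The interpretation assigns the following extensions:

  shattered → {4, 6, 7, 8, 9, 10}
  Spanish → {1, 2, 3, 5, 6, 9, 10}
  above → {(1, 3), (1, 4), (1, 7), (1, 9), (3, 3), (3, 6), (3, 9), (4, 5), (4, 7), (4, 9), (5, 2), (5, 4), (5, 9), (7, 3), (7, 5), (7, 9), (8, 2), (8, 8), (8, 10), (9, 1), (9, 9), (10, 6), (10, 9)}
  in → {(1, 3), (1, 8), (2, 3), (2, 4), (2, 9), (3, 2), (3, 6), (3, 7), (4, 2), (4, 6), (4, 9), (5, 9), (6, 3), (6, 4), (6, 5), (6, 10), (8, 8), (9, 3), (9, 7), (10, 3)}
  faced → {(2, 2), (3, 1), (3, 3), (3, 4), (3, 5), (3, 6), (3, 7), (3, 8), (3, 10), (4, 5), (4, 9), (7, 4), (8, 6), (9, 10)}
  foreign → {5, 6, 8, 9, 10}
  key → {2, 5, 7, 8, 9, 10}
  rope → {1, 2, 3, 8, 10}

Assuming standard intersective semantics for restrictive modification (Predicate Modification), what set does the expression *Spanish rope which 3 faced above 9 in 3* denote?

⟦which 3 faced⟧ = {x : ⟨3, x⟩ ∈ ⟦faced⟧} = {1, 3, 4, 5, 6, 7, 8, 10}
⟦above 9⟧ = {x : ⟨x, 9⟩ ∈ ⟦above⟧} = {1, 3, 4, 5, 7, 9, 10}
⟦in 3⟧ = {x : ⟨x, 3⟩ ∈ ⟦in⟧} = {1, 2, 6, 9, 10}
⟦rope⟧ = {1, 2, 3, 8, 10}
… ∩ ⟦which 3 faced⟧ = {1, 2, 3, 8, 10} ∩ {1, 3, 4, 5, 6, 7, 8, 10} = {1, 3, 8, 10}
… ∩ ⟦above 9⟧ = {1, 3, 8, 10} ∩ {1, 3, 4, 5, 7, 9, 10} = {1, 3, 10}
… ∩ ⟦in 3⟧ = {1, 3, 10} ∩ {1, 2, 6, 9, 10} = {1, 10}
… ∩ ⟦Spanish⟧ = {1, 10} ∩ {1, 2, 3, 5, 6, 9, 10} = {1, 10}
So ⟦Spanish rope which 3 faced above 9 in 3⟧ = {1, 10}.

{1, 10}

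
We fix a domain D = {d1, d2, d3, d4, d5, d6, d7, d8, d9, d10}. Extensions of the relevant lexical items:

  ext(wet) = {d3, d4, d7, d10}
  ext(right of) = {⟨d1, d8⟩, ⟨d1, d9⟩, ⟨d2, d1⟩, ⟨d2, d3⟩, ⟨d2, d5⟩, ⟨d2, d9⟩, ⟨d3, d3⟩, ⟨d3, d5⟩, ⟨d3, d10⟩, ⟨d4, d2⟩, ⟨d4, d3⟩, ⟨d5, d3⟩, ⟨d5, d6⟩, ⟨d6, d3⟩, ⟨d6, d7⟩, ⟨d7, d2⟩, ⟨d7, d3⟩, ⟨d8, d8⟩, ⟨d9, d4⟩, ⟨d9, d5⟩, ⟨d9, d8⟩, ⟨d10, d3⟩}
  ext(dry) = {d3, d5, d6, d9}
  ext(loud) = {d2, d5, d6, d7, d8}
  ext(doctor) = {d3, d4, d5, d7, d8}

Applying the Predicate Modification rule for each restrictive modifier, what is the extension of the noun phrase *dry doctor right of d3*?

⟦right of d3⟧ = {x : ⟨x, d3⟩ ∈ ⟦right of⟧} = {d2, d3, d4, d5, d6, d7, d10}
⟦doctor⟧ = {d3, d4, d5, d7, d8}
… ∩ ⟦right of d3⟧ = {d3, d4, d5, d7, d8} ∩ {d2, d3, d4, d5, d6, d7, d10} = {d3, d4, d5, d7}
… ∩ ⟦dry⟧ = {d3, d4, d5, d7} ∩ {d3, d5, d6, d9} = {d3, d5}
So ⟦dry doctor right of d3⟧ = {d3, d5}.

{d3, d5}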